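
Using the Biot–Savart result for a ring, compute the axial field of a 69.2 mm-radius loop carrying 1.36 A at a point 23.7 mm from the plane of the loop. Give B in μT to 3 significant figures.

B ≈ 10.5 μT

On the axis of a circular loop, B = μ₀IR² / [2(R²+z²)^(3/2)].
R² + z² = (0.0692)² + (0.0237)² = 0.00535 m², and (R²+z²)^(3/2) = 3.91×10⁻⁴ m³.
B = (4π×10⁻⁷ × 1.36 × 0.004789) / (2 × 3.91×10⁻⁴) = 1.05×10⁻⁵ T.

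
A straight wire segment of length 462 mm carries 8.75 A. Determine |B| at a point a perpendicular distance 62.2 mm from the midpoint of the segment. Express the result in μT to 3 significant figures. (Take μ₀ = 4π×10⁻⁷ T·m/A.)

B ≈ 27.2 μT

For a finite straight segment, B = (μ₀I/4πd)(sinθ₁ + sinθ₂), where θ₁, θ₂ are the angles from the perpendicular to each end.
The perpendicular from the point meets the wire at its midpoint, so each end is L/2 = 0.231 m away along the wire.
sinθ₁ = 0.231/√(0.231²+0.0622²) = 0.9656; sinθ₂ = 0.231/√(0.231²+0.0622²) = 0.9656.
B = (4π×10⁻⁷ × 8.75) / (4π × 0.0622) × (0.9656 + 0.9656) = 2.72×10⁻⁵ T.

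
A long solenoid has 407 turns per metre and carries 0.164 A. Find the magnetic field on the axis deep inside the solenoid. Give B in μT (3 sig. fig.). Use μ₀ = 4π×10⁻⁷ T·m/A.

Inside a long solenoid, B = μ₀nI with n = 407 turns/m.
B = 4π×10⁻⁷ × 407 × 0.164 = 8.39×10⁻⁵ T.

B ≈ 83.9 μT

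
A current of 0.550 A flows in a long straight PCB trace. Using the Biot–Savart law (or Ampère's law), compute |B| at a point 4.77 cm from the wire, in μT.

B ≈ 2.31 μT

For an infinitely long straight wire, B = μ₀I/(2πd).
B = (4π×10⁻⁷ × 0.550) / (2π × 0.0477) = 2.31×10⁻⁶ T.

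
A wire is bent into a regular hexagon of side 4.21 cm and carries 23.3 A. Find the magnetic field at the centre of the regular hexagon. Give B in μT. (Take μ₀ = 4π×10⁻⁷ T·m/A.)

Each side is a finite straight segment at perpendicular distance d = a/(2 tan(π/6)) = 0.03646 m from the centre, with end-angles ±π/6.
One side contributes B₁ = (μ₀I/4πd)·2 sin(π/6) = 6.39×10⁻⁵ T.
All 6 sides add in the same direction: B = 6 × 6.39×10⁻⁵ = 3.83×10⁻⁴ T.

B ≈ 383 μT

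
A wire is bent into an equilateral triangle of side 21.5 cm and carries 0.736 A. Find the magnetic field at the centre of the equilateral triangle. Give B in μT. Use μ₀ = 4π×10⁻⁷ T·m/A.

B ≈ 6.16 μT

Each side is a finite straight segment at perpendicular distance d = a/(2 tan(π/3)) = 0.06207 m from the centre, with end-angles ±π/3.
One side contributes B₁ = (μ₀I/4πd)·2 sin(π/3) = 2.05×10⁻⁶ T.
All 3 sides add in the same direction: B = 3 × 2.05×10⁻⁶ = 6.16×10⁻⁶ T.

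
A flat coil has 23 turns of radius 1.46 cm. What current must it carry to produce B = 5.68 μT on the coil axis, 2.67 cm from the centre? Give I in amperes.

For an N-turn coil, B = Nμ₀IR²/[2(R²+z²)^(3/2)] with R = 0.0146 m, z = 0.0267 m, so I = 2B(R²+z²)^(3/2)/(Nμ₀R²) = 2 × 5.68×10⁻⁶ × 2.82×10⁻⁵ / (23 × 4π×10⁻⁷ × 0.0002132) = 5.20×10⁻² A.

I ≈ 0.0520 A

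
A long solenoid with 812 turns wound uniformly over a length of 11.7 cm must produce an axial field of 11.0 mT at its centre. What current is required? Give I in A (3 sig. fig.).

I ≈ 1.26 A

Inside a long solenoid B = μ₀nI with n = 6940 m⁻¹, so I = B/(μ₀n).
I = 1.10×10⁻² / (4π×10⁻⁷ × 6940) = 1.26 A.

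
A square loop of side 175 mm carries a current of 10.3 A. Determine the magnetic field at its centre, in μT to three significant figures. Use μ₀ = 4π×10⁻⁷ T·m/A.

Each side is a finite straight segment at perpendicular distance d = a/(2 tan(π/4)) = 0.0875 m from the centre, with end-angles ±π/4.
One side contributes B₁ = (μ₀I/4πd)·2 sin(π/4) = 1.66×10⁻⁵ T.
All 4 sides add in the same direction: B = 4 × 1.66×10⁻⁵ = 6.66×10⁻⁵ T.

B ≈ 66.6 μT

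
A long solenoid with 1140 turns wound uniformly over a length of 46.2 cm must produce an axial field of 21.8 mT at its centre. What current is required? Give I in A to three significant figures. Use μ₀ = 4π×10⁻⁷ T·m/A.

Inside a long solenoid B = μ₀nI with n = 2468 m⁻¹, so I = B/(μ₀n).
I = 2.18×10⁻² / (4π×10⁻⁷ × 2468) = 7.03 A.

I ≈ 7.03 A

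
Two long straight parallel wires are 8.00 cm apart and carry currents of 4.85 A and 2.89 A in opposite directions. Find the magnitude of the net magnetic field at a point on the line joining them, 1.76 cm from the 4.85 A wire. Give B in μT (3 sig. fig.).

B ≈ 64.4 μT

Each long wire gives B = μ₀I/(2πd). Distances are d₁ = 0.0176 m and d₂ = 0.0624 m.
B₁ = 5.51×10⁻⁵ T, B₂ = 9.26×10⁻⁶ T.
Between antiparallel currents both contributions point the same way, so they add. B = B₁ + B₂ = 5.51×10⁻⁵ + 9.26×10⁻⁶ = 6.44×10⁻⁵ T.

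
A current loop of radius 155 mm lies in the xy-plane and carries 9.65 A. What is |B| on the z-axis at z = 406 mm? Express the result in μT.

B ≈ 1.77 μT

On the axis of a circular loop, B = μ₀IR² / [2(R²+z²)^(3/2)].
R² + z² = (0.155)² + (0.406)² = 0.1889 m², and (R²+z²)^(3/2) = 8.21×10⁻² m³.
B = (4π×10⁻⁷ × 9.65 × 0.02403) / (2 × 8.21×10⁻²) = 1.77×10⁻⁶ T.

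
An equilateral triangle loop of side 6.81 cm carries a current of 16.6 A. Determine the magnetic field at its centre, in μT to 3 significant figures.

Each side is a finite straight segment at perpendicular distance d = a/(2 tan(π/3)) = 0.01966 m from the centre, with end-angles ±π/3.
One side contributes B₁ = (μ₀I/4πd)·2 sin(π/3) = 1.46×10⁻⁴ T.
All 3 sides add in the same direction: B = 3 × 1.46×10⁻⁴ = 4.39×10⁻⁴ T.

B ≈ 439 μT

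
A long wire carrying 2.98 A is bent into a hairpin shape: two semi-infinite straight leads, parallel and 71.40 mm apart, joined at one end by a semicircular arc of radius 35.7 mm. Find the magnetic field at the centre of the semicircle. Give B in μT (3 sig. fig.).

The semicircular arc contributes B_arc = μ₀I·π/(4πR) = μ₀I/(4R) = 2.62×10⁻⁵ T.
Each semi-infinite lead is at perpendicular distance R = 0.0357 m from the centre, with the perpendicular foot at its near end, so it contributes μ₀I/(4πR); both point the same way, together 1.67×10⁻⁵ T.
Arc and leads all point the same direction: B = 2.62×10⁻⁵ + 1.67×10⁻⁵ = 4.29×10⁻⁵ T.

B ≈ 42.9 μT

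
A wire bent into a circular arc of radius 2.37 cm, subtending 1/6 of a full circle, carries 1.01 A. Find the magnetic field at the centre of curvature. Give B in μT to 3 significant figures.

B ≈ 4.46 μT

The Biot–Savart field of a circular arc at its centre is B = μ₀Iφ/(4πR), with φ = 1.047 rad.
B = (4π×10⁻⁷ × 1.01 × 1.047) / (4π × 0.0237) = 4.46×10⁻⁶ T.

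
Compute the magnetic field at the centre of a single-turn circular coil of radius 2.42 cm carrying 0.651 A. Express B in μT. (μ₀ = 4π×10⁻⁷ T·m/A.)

At the centre of a circular loop the Biot–Savart law gives B = μ₀I/(2R).
B = (4π×10⁻⁷ × 0.651) / (2 × 0.0242) = 1.69×10⁻⁵ T.

B ≈ 16.9 μT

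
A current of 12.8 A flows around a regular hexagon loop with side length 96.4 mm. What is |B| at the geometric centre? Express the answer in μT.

B ≈ 92.0 μT

Each side is a finite straight segment at perpendicular distance d = a/(2 tan(π/6)) = 0.08348 m from the centre, with end-angles ±π/6.
One side contributes B₁ = (μ₀I/4πd)·2 sin(π/6) = 1.53×10⁻⁵ T.
All 6 sides add in the same direction: B = 6 × 1.53×10⁻⁵ = 9.20×10⁻⁵ T.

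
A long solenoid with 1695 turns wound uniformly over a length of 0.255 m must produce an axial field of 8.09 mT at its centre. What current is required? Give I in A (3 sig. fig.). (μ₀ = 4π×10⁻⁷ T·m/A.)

I ≈ 0.969 A

Inside a long solenoid B = μ₀nI with n = 6647 m⁻¹, so I = B/(μ₀n).
I = 8.09×10⁻³ / (4π×10⁻⁷ × 6647) = 0.969 A.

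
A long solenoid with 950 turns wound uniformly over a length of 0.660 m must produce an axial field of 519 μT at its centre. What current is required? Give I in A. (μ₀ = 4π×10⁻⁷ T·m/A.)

Inside a long solenoid B = μ₀nI with n = 1439 m⁻¹, so I = B/(μ₀n).
I = 5.19×10⁻⁴ / (4π×10⁻⁷ × 1439) = 0.287 A.

I ≈ 0.287 A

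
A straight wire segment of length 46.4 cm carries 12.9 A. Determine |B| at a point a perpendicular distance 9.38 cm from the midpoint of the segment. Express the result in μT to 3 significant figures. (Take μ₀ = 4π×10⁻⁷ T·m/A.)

For a finite straight segment, B = (μ₀I/4πd)(sinθ₁ + sinθ₂), where θ₁, θ₂ are the angles from the perpendicular to each end.
The perpendicular from the point meets the wire at its midpoint, so each end is L/2 = 0.232 m away along the wire.
sinθ₁ = 0.232/√(0.232²+0.0938²) = 0.9271; sinθ₂ = 0.232/√(0.232²+0.0938²) = 0.9271.
B = (4π×10⁻⁷ × 12.9) / (4π × 0.0938) × (0.9271 + 0.9271) = 2.55×10⁻⁵ T.

B ≈ 25.5 μT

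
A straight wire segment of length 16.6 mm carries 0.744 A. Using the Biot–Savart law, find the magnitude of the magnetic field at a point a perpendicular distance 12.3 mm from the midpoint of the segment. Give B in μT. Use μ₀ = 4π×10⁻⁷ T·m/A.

B ≈ 6.77 μT

For a finite straight segment, B = (μ₀I/4πd)(sinθ₁ + sinθ₂), where θ₁, θ₂ are the angles from the perpendicular to each end.
The perpendicular from the point meets the wire at its midpoint, so each end is L/2 = 0.0083 m away along the wire.
sinθ₁ = 0.0083/√(0.0083²+0.0123²) = 0.5594; sinθ₂ = 0.0083/√(0.0083²+0.0123²) = 0.5594.
B = (4π×10⁻⁷ × 0.744) / (4π × 0.0123) × (0.5594 + 0.5594) = 6.77×10⁻⁶ T.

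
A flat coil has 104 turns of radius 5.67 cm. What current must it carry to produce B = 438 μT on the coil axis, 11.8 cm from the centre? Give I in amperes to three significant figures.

I ≈ 4.68 A

For an N-turn coil, B = Nμ₀IR²/[2(R²+z²)^(3/2)] with R = 0.0567 m, z = 0.118 m, so I = 2B(R²+z²)^(3/2)/(Nμ₀R²) = 2 × 4.38×10⁻⁴ × 2.24×10⁻³ / (104 × 4π×10⁻⁷ × 0.003215) = 4.68 A.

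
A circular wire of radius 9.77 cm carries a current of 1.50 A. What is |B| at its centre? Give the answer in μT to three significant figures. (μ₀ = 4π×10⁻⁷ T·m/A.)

B ≈ 9.65 μT

At the centre of a circular loop the Biot–Savart law gives B = μ₀I/(2R).
B = (4π×10⁻⁷ × 1.50) / (2 × 0.0977) = 9.65×10⁻⁶ T.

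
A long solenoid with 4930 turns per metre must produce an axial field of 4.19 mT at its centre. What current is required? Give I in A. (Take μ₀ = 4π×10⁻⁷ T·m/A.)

Inside a long solenoid B = μ₀nI with n = 4930 m⁻¹, so I = B/(μ₀n).
I = 4.19×10⁻³ / (4π×10⁻⁷ × 4930) = 0.676 A.

I ≈ 0.676 A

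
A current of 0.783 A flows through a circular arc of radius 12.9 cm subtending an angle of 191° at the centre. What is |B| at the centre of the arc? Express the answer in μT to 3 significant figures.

B ≈ 2.02 μT

The Biot–Savart field of a circular arc at its centre is B = μ₀Iφ/(4πR), with φ = 3.334 rad.
B = (4π×10⁻⁷ × 0.783 × 3.334) / (4π × 0.129) = 2.02×10⁻⁶ T.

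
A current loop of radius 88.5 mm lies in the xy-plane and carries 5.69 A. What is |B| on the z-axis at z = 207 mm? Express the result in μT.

B ≈ 2.45 μT

On the axis of a circular loop, B = μ₀IR² / [2(R²+z²)^(3/2)].
R² + z² = (0.0885)² + (0.207)² = 0.05068 m², and (R²+z²)^(3/2) = 1.14×10⁻² m³.
B = (4π×10⁻⁷ × 5.69 × 0.007832) / (2 × 1.14×10⁻²) = 2.45×10⁻⁶ T.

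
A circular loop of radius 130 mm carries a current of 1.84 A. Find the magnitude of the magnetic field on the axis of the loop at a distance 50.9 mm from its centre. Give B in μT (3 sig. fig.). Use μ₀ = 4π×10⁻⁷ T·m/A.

B ≈ 7.18 μT

On the axis of a circular loop, B = μ₀IR² / [2(R²+z²)^(3/2)].
R² + z² = (0.13)² + (0.0509)² = 0.01949 m², and (R²+z²)^(3/2) = 2.72×10⁻³ m³.
B = (4π×10⁻⁷ × 1.84 × 0.0169) / (2 × 2.72×10⁻³) = 7.18×10⁻⁶ T.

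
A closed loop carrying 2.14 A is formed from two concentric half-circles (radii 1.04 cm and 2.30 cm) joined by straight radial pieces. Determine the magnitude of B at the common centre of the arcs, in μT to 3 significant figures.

B ≈ 35.4 μT

The radial connectors point toward the centre, so dl × r̂ = 0 and they contribute nothing.
Each semicircle gives μ₀I/(4R): inner arc 6.46×10⁻⁵ T, outer arc 2.92×10⁻⁵ T.
The two arcs carry current in opposite angular senses, so their fields oppose: B = |6.46×10⁻⁵ − 2.92×10⁻⁵| = 3.54×10⁻⁵ T.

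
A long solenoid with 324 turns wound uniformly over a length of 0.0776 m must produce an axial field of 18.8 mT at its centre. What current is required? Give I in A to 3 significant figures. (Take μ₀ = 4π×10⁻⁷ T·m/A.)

Inside a long solenoid B = μ₀nI with n = 4175 m⁻¹, so I = B/(μ₀n).
I = 1.88×10⁻² / (4π×10⁻⁷ × 4175) = 3.58 A.

I ≈ 3.58 A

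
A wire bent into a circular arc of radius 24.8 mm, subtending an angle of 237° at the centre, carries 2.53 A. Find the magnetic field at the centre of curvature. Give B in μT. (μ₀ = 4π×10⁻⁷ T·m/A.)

The Biot–Savart field of a circular arc at its centre is B = μ₀Iφ/(4πR), with φ = 4.136 rad.
B = (4π×10⁻⁷ × 2.53 × 4.136) / (4π × 0.0248) = 4.22×10⁻⁵ T.

B ≈ 42.2 μT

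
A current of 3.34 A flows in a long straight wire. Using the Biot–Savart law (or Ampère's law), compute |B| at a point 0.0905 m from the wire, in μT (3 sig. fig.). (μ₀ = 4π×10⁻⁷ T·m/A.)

For an infinitely long straight wire, B = μ₀I/(2πd).
B = (4π×10⁻⁷ × 3.34) / (2π × 0.0905) = 7.38×10⁻⁶ T.

B ≈ 7.38 μT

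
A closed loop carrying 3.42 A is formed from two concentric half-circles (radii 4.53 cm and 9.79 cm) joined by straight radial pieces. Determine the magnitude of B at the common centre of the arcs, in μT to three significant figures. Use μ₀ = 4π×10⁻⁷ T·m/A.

B ≈ 12.7 μT

The radial connectors point toward the centre, so dl × r̂ = 0 and they contribute nothing.
Each semicircle gives μ₀I/(4R): inner arc 2.37×10⁻⁵ T, outer arc 1.10×10⁻⁵ T.
The two arcs carry current in opposite angular senses, so their fields oppose: B = |2.37×10⁻⁵ − 1.10×10⁻⁵| = 1.27×10⁻⁵ T.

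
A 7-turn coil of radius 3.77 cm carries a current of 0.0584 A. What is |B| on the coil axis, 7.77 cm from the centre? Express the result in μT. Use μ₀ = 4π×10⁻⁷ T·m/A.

For an N-turn flat coil, B = Nμ₀IR²/[2(R²+z²)^(3/2)] with R = 0.0377 m, z = 0.0777 m.
B = 7 × 8.10×10⁻⁸ T = 5.67×10⁻⁷ T.

B ≈ 0.567 μT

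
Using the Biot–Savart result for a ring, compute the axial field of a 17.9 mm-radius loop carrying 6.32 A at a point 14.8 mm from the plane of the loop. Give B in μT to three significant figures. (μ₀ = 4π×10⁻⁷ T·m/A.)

On the axis of a circular loop, B = μ₀IR² / [2(R²+z²)^(3/2)].
R² + z² = (0.0179)² + (0.0148)² = 0.0005395 m², and (R²+z²)^(3/2) = 1.25×10⁻⁵ m³.
B = (4π×10⁻⁷ × 6.32 × 0.0003204) / (2 × 1.25×10⁻⁵) = 1.02×10⁻⁴ T.

B ≈ 102 μT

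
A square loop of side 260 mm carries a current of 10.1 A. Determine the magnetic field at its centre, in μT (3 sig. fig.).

B ≈ 43.9 μT

Each side is a finite straight segment at perpendicular distance d = a/(2 tan(π/4)) = 0.13 m from the centre, with end-angles ±π/4.
One side contributes B₁ = (μ₀I/4πd)·2 sin(π/4) = 1.10×10⁻⁵ T.
All 4 sides add in the same direction: B = 4 × 1.10×10⁻⁵ = 4.39×10⁻⁵ T.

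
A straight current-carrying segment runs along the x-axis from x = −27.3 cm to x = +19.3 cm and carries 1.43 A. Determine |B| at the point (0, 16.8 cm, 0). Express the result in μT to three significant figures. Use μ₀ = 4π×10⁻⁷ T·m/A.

For a finite straight segment, B = (μ₀I/4πd)(sinθ₁ + sinθ₂), where θ₁, θ₂ are the angles from the perpendicular to each end.
The perpendicular distance is d = 0.168 m; the end-offsets along the wire are a = 0.273 m and b = 0.193 m.
sinθ₁ = 0.273/√(0.273²+0.168²) = 0.8517; sinθ₂ = 0.193/√(0.193²+0.168²) = 0.7543.
B = (4π×10⁻⁷ × 1.43) / (4π × 0.168) × (0.8517 + 0.7543) = 1.37×10⁻⁶ T.

B ≈ 1.37 μT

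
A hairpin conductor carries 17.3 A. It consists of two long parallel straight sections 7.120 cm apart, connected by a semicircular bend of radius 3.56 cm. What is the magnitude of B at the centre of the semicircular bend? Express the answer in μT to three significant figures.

The semicircular arc contributes B_arc = μ₀I·π/(4πR) = μ₀I/(4R) = 1.53×10⁻⁴ T.
Each semi-infinite lead is at perpendicular distance R = 0.0356 m from the centre, with the perpendicular foot at its near end, so it contributes μ₀I/(4πR); both point the same way, together 9.72×10⁻⁵ T.
Arc and leads all point the same direction: B = 1.53×10⁻⁴ + 9.72×10⁻⁵ = 2.50×10⁻⁴ T.

B ≈ 250 μT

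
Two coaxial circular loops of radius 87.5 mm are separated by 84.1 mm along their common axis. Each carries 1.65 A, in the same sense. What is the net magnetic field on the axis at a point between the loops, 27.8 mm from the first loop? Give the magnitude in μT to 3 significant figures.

Each loop contributes B = μ₀IR²/[2(R²+z²)^(3/2)] on the axis, with z measured from that loop.
Loop 1 (z = 0.0278 m): B₁ = 1.03×10⁻⁵ T. Loop 2 (z = 0.0563 m): B₂ = 7.05×10⁻⁶ T.
The fields add: B = B₁ + B₂ = 1.73×10⁻⁵ T.

B ≈ 17.3 μT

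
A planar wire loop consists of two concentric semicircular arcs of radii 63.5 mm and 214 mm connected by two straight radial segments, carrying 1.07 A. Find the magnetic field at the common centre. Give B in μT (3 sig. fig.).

The radial connectors point toward the centre, so dl × r̂ = 0 and they contribute nothing.
Each semicircle gives μ₀I/(4R): inner arc 5.29×10⁻⁶ T, outer arc 1.57×10⁻⁶ T.
The two arcs carry current in opposite angular senses, so their fields oppose: B = |5.29×10⁻⁶ − 1.57×10⁻⁶| = 3.72×10⁻⁶ T.

B ≈ 3.72 μT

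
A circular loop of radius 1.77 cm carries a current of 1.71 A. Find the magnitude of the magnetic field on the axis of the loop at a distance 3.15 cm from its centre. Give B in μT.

B ≈ 7.14 μT

On the axis of a circular loop, B = μ₀IR² / [2(R²+z²)^(3/2)].
R² + z² = (0.0177)² + (0.0315)² = 0.001306 m², and (R²+z²)^(3/2) = 4.72×10⁻⁵ m³.
B = (4π×10⁻⁷ × 1.71 × 0.0003133) / (2 × 4.72×10⁻⁵) = 7.14×10⁻⁶ T.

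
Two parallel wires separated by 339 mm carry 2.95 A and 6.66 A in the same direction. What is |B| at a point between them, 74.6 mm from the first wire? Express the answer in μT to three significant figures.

Each long wire gives B = μ₀I/(2πd). Distances are d₁ = 0.0746 m and d₂ = 0.2644 m.
B₁ = 7.91×10⁻⁶ T, B₂ = 5.04×10⁻⁶ T.
Between parallel currents the two contributions point in opposite directions, so they subtract. B = |B₁ − B₂| = |7.91×10⁻⁶ − 5.04×10⁻⁶| = 2.87×10⁻⁶ T.

B ≈ 2.87 μT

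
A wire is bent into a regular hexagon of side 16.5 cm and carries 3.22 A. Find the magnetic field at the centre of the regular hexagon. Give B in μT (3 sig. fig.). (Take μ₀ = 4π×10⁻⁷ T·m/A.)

Each side is a finite straight segment at perpendicular distance d = a/(2 tan(π/6)) = 0.1429 m from the centre, with end-angles ±π/6.
One side contributes B₁ = (μ₀I/4πd)·2 sin(π/6) = 2.25×10⁻⁶ T.
All 6 sides add in the same direction: B = 6 × 2.25×10⁻⁶ = 1.35×10⁻⁵ T.

B ≈ 13.5 μT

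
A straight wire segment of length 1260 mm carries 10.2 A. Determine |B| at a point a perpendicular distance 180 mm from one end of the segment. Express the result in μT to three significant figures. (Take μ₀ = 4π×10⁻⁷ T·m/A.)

B ≈ 5.61 μT

For a finite straight segment, B = (μ₀I/4πd)(sinθ₁ + sinθ₂), where θ₁, θ₂ are the angles from the perpendicular to each end.
The perpendicular foot is at one end, so the two end-offsets along the wire are 0 and L = 1.26 m.
sinθ₁ = 0/√(0²+0.18²) = 0.0000; sinθ₂ = 1.26/√(1.26²+0.18²) = 0.9899.
B = (4π×10⁻⁷ × 10.2) / (4π × 0.18) × (0.0000 + 0.9899) = 5.61×10⁻⁶ T.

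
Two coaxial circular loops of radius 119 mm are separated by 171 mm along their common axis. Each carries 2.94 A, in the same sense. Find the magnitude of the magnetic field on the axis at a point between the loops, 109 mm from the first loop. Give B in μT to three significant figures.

Each loop contributes B = μ₀IR²/[2(R²+z²)^(3/2)] on the axis, with z measured from that loop.
Loop 1 (z = 0.109 m): B₁ = 6.22×10⁻⁶ T. Loop 2 (z = 0.062 m): B₂ = 1.08×10⁻⁵ T.
The fields add: B = B₁ + B₂ = 1.71×10⁻⁵ T.

B ≈ 17.1 μT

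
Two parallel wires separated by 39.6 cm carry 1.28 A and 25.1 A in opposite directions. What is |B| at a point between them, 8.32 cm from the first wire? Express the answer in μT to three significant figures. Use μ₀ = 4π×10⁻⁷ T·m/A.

B ≈ 19.1 μT

Each long wire gives B = μ₀I/(2πd). Distances are d₁ = 0.0832 m and d₂ = 0.3128 m.
B₁ = 3.08×10⁻⁶ T, B₂ = 1.60×10⁻⁵ T.
Between antiparallel currents both contributions point the same way, so they add. B = B₁ + B₂ = 3.08×10⁻⁶ + 1.60×10⁻⁵ = 1.91×10⁻⁵ T.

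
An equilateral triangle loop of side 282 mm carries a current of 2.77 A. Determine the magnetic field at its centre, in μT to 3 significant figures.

B ≈ 17.7 μT

Each side is a finite straight segment at perpendicular distance d = a/(2 tan(π/3)) = 0.08141 m from the centre, with end-angles ±π/3.
One side contributes B₁ = (μ₀I/4πd)·2 sin(π/3) = 5.89×10⁻⁶ T.
All 3 sides add in the same direction: B = 3 × 5.89×10⁻⁶ = 1.77×10⁻⁵ T.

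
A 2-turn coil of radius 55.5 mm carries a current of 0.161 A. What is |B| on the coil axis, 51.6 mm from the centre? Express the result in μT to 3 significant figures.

For an N-turn flat coil, B = Nμ₀IR²/[2(R²+z²)^(3/2)] with R = 0.0555 m, z = 0.0516 m.
B = 2 × 7.16×10⁻⁷ T = 1.43×10⁻⁶ T.

B ≈ 1.43 μT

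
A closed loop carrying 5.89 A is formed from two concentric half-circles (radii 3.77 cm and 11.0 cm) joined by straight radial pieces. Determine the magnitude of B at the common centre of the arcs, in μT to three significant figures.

B ≈ 32.3 μT

The radial connectors point toward the centre, so dl × r̂ = 0 and they contribute nothing.
Each semicircle gives μ₀I/(4R): inner arc 4.91×10⁻⁵ T, outer arc 1.68×10⁻⁵ T.
The two arcs carry current in opposite angular senses, so their fields oppose: B = |4.91×10⁻⁵ − 1.68×10⁻⁵| = 3.23×10⁻⁵ T.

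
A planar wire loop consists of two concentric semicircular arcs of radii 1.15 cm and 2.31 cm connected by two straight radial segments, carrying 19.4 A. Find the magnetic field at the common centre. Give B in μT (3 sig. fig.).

The radial connectors point toward the centre, so dl × r̂ = 0 and they contribute nothing.
Each semicircle gives μ₀I/(4R): inner arc 5.30×10⁻⁴ T, outer arc 2.64×10⁻⁴ T.
The two arcs carry current in opposite angular senses, so their fields oppose: B = |5.30×10⁻⁴ − 2.64×10⁻⁴| = 2.66×10⁻⁴ T.

B ≈ 266 μT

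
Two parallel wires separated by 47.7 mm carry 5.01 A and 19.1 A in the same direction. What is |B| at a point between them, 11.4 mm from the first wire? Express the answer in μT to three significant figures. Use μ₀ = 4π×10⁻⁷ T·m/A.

B ≈ 17.3 μT

Each long wire gives B = μ₀I/(2πd). Distances are d₁ = 0.0114 m and d₂ = 0.0363 m.
B₁ = 8.79×10⁻⁵ T, B₂ = 1.05×10⁻⁴ T.
Between parallel currents the two contributions point in opposite directions, so they subtract. B = |B₁ − B₂| = |8.79×10⁻⁵ − 1.05×10⁻⁴| = 1.73×10⁻⁵ T.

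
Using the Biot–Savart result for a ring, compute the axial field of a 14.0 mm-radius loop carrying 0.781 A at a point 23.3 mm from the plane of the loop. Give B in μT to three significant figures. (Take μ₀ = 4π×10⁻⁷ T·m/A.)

B ≈ 4.79 μT

On the axis of a circular loop, B = μ₀IR² / [2(R²+z²)^(3/2)].
R² + z² = (0.014)² + (0.0233)² = 0.0007389 m², and (R²+z²)^(3/2) = 2.01×10⁻⁵ m³.
B = (4π×10⁻⁷ × 0.781 × 0.000196) / (2 × 2.01×10⁻⁵) = 4.79×10⁻⁶ T.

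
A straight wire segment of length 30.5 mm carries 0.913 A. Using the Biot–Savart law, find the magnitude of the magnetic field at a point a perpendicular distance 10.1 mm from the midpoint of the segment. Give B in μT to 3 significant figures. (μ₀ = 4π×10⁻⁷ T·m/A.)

For a finite straight segment, B = (μ₀I/4πd)(sinθ₁ + sinθ₂), where θ₁, θ₂ are the angles from the perpendicular to each end.
The perpendicular from the point meets the wire at its midpoint, so each end is L/2 = 0.01525 m away along the wire.
sinθ₁ = 0.01525/√(0.01525²+0.0101²) = 0.8337; sinθ₂ = 0.01525/√(0.01525²+0.0101²) = 0.8337.
B = (4π×10⁻⁷ × 0.913) / (4π × 0.0101) × (0.8337 + 0.8337) = 1.51×10⁻⁵ T.

B ≈ 15.1 μT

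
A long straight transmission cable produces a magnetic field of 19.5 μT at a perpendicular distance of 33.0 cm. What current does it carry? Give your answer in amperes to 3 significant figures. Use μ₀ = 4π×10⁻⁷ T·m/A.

I ≈ 32.2 A

For a long straight wire B = μ₀I/(2πd), so I = 2πdB/μ₀.
I = 2π × 0.33 × 1.95×10⁻⁵ / (4π×10⁻⁷) = 32.2 A.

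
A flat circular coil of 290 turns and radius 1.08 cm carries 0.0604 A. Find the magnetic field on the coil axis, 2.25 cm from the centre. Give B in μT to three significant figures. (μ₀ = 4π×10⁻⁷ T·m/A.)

For an N-turn flat coil, B = Nμ₀IR²/[2(R²+z²)^(3/2)] with R = 0.0108 m, z = 0.0225 m.
B = 290 × 2.85×10⁻⁷ T = 8.26×10⁻⁵ T.

B ≈ 82.6 μT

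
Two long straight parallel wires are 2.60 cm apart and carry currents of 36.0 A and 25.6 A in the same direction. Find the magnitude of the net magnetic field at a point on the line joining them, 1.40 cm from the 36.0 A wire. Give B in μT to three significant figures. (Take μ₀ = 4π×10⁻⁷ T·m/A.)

Each long wire gives B = μ₀I/(2πd). Distances are d₁ = 0.014 m and d₂ = 0.012 m.
B₁ = 5.14×10⁻⁴ T, B₂ = 4.27×10⁻⁴ T.
Between parallel currents the two contributions point in opposite directions, so they subtract. B = |B₁ − B₂| = |5.14×10⁻⁴ − 4.27×10⁻⁴| = 8.76×10⁻⁵ T.

B ≈ 87.6 μT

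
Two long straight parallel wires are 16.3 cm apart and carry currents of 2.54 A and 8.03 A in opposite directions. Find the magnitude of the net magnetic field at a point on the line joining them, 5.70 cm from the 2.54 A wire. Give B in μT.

Each long wire gives B = μ₀I/(2πd). Distances are d₁ = 0.057 m and d₂ = 0.106 m.
B₁ = 8.91×10⁻⁶ T, B₂ = 1.52×10⁻⁵ T.
Between antiparallel currents both contributions point the same way, so they add. B = B₁ + B₂ = 8.91×10⁻⁶ + 1.52×10⁻⁵ = 2.41×10⁻⁵ T.

B ≈ 24.1 μT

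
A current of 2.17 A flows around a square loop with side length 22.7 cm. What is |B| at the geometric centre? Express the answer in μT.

B ≈ 10.8 μT

Each side is a finite straight segment at perpendicular distance d = a/(2 tan(π/4)) = 0.1135 m from the centre, with end-angles ±π/4.
One side contributes B₁ = (μ₀I/4πd)·2 sin(π/4) = 2.70×10⁻⁶ T.
All 4 sides add in the same direction: B = 4 × 2.70×10⁻⁶ = 1.08×10⁻⁵ T.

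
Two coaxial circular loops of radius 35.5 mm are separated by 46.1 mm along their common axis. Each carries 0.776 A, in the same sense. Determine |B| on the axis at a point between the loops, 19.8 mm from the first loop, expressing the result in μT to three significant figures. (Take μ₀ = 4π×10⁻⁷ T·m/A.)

B ≈ 16.3 μT

Each loop contributes B = μ₀IR²/[2(R²+z²)^(3/2)] on the axis, with z measured from that loop.
Loop 1 (z = 0.0198 m): B₁ = 9.15×10⁻⁶ T. Loop 2 (z = 0.0263 m): B₂ = 7.13×10⁻⁶ T.
The fields add: B = B₁ + B₂ = 1.63×10⁻⁵ T.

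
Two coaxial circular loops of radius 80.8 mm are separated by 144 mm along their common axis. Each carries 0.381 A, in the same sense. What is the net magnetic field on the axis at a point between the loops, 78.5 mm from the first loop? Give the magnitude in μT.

B ≈ 2.48 μT

Each loop contributes B = μ₀IR²/[2(R²+z²)^(3/2)] on the axis, with z measured from that loop.
Loop 1 (z = 0.0785 m): B₁ = 1.09×10⁻⁶ T. Loop 2 (z = 0.0655 m): B₂ = 1.39×10⁻⁶ T.
The fields add: B = B₁ + B₂ = 2.48×10⁻⁶ T.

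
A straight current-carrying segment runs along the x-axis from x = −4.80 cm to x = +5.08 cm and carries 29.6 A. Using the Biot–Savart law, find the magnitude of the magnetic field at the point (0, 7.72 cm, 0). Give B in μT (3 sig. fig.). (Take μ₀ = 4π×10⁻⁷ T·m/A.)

For a finite straight segment, B = (μ₀I/4πd)(sinθ₁ + sinθ₂), where θ₁, θ₂ are the angles from the perpendicular to each end.
The perpendicular distance is d = 0.0772 m; the end-offsets along the wire are a = 0.048 m and b = 0.0508 m.
sinθ₁ = 0.048/√(0.048²+0.0772²) = 0.5280; sinθ₂ = 0.0508/√(0.0508²+0.0772²) = 0.5497.
B = (4π×10⁻⁷ × 29.6) / (4π × 0.0772) × (0.5280 + 0.5497) = 4.13×10⁻⁵ T.

B ≈ 41.3 μT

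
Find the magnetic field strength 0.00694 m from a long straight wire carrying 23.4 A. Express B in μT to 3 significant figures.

For an infinitely long straight wire, B = μ₀I/(2πd).
B = (4π×10⁻⁷ × 23.4) / (2π × 0.00694) = 6.74×10⁻⁴ T.

B ≈ 674 μT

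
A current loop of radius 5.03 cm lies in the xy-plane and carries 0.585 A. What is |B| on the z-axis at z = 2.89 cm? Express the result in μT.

B ≈ 4.76 μT

On the axis of a circular loop, B = μ₀IR² / [2(R²+z²)^(3/2)].
R² + z² = (0.0503)² + (0.0289)² = 0.003365 m², and (R²+z²)^(3/2) = 1.95×10⁻⁴ m³.
B = (4π×10⁻⁷ × 0.585 × 0.00253) / (2 × 1.95×10⁻⁴) = 4.76×10⁻⁶ T.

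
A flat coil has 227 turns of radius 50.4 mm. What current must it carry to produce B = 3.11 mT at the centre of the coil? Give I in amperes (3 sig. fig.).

I ≈ 1.10 A

For an N-turn coil, B = Nμ₀I/(2R) with R = 0.0504 m, so I = 2RB/(Nμ₀) = 2 × 0.0504 × 3.11×10⁻³ / (227 × 4π×10⁻⁷) = 1.10 A.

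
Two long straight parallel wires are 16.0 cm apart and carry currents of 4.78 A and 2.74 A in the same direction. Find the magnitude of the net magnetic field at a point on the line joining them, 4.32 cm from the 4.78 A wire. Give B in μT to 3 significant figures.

Each long wire gives B = μ₀I/(2πd). Distances are d₁ = 0.0432 m and d₂ = 0.1168 m.
B₁ = 2.21×10⁻⁵ T, B₂ = 4.69×10⁻⁶ T.
Between parallel currents the two contributions point in opposite directions, so they subtract. B = |B₁ − B₂| = |2.21×10⁻⁵ − 4.69×10⁻⁶| = 1.74×10⁻⁵ T.

B ≈ 17.4 μT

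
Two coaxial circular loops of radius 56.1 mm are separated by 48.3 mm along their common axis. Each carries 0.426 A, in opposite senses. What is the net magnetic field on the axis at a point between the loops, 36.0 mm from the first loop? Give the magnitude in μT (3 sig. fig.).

B ≈ 1.60 μT

Each loop contributes B = μ₀IR²/[2(R²+z²)^(3/2)] on the axis, with z measured from that loop.
Loop 1 (z = 0.036 m): B₁ = 2.84×10⁻⁶ T. Loop 2 (z = 0.0123 m): B₂ = 4.45×10⁻⁶ T.
The fields oppose: B = |B₁ − B₂| = 1.60×10⁻⁶ T.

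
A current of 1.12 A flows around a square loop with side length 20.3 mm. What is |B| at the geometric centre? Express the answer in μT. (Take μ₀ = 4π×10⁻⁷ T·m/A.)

B ≈ 62.4 μT

Each side is a finite straight segment at perpendicular distance d = a/(2 tan(π/4)) = 0.01015 m from the centre, with end-angles ±π/4.
One side contributes B₁ = (μ₀I/4πd)·2 sin(π/4) = 1.56×10⁻⁵ T.
All 4 sides add in the same direction: B = 4 × 1.56×10⁻⁵ = 6.24×10⁻⁵ T.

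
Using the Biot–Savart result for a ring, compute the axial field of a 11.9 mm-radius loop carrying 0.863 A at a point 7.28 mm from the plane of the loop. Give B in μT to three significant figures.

B ≈ 28.3 μT

On the axis of a circular loop, B = μ₀IR² / [2(R²+z²)^(3/2)].
R² + z² = (0.0119)² + (0.00728)² = 0.0001946 m², and (R²+z²)^(3/2) = 2.71×10⁻⁶ m³.
B = (4π×10⁻⁷ × 0.863 × 0.0001416) / (2 × 2.71×10⁻⁶) = 2.83×10⁻⁵ T.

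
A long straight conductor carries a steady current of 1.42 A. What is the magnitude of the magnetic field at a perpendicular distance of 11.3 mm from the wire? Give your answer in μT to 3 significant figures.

B ≈ 25.1 μT

For an infinitely long straight wire, B = μ₀I/(2πd).
B = (4π×10⁻⁷ × 1.42) / (2π × 0.0113) = 2.51×10⁻⁵ T.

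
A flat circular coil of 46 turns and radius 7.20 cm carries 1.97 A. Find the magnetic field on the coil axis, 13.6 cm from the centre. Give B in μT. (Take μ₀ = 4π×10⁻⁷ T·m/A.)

For an N-turn flat coil, B = Nμ₀IR²/[2(R²+z²)^(3/2)] with R = 0.072 m, z = 0.136 m.
B = 46 × 1.76×10⁻⁶ T = 8.10×10⁻⁵ T.

B ≈ 81.0 μT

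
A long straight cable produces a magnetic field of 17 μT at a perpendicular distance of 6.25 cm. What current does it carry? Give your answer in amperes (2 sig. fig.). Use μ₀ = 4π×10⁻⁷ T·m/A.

For a long straight wire B = μ₀I/(2πd), so I = 2πdB/μ₀.
I = 2π × 0.0625 × 1.70×10⁻⁵ / (4π×10⁻⁷) = 5.31 A.

I ≈ 5.3 A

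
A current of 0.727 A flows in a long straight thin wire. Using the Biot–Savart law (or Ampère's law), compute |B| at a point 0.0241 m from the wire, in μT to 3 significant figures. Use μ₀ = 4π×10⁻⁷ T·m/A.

For an infinitely long straight wire, B = μ₀I/(2πd).
B = (4π×10⁻⁷ × 0.727) / (2π × 0.0241) = 6.03×10⁻⁶ T.

B ≈ 6.03 μT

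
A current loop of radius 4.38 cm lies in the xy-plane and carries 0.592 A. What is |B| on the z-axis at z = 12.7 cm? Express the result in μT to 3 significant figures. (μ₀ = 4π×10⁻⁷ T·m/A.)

B ≈ 0.294 μT

On the axis of a circular loop, B = μ₀IR² / [2(R²+z²)^(3/2)].
R² + z² = (0.0438)² + (0.127)² = 0.01805 m², and (R²+z²)^(3/2) = 2.42×10⁻³ m³.
B = (4π×10⁻⁷ × 0.592 × 0.001918) / (2 × 2.42×10⁻³) = 2.94×10⁻⁷ T.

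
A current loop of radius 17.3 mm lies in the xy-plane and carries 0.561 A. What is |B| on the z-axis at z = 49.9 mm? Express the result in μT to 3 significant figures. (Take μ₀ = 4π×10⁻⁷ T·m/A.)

On the axis of a circular loop, B = μ₀IR² / [2(R²+z²)^(3/2)].
R² + z² = (0.0173)² + (0.0499)² = 0.002789 m², and (R²+z²)^(3/2) = 1.47×10⁻⁴ m³.
B = (4π×10⁻⁷ × 0.561 × 0.0002993) / (2 × 1.47×10⁻⁴) = 7.16×10⁻⁷ T.

B ≈ 0.716 μT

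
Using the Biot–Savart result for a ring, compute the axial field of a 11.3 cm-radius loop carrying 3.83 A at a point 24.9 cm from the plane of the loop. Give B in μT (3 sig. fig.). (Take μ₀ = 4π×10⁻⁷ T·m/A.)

B ≈ 1.50 μT

On the axis of a circular loop, B = μ₀IR² / [2(R²+z²)^(3/2)].
R² + z² = (0.113)² + (0.249)² = 0.07477 m², and (R²+z²)^(3/2) = 2.04×10⁻² m³.
B = (4π×10⁻⁷ × 3.83 × 0.01277) / (2 × 2.04×10⁻²) = 1.50×10⁻⁶ T.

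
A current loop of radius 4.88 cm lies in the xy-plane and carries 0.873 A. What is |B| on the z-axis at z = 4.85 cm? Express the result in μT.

B ≈ 4.01 μT

On the axis of a circular loop, B = μ₀IR² / [2(R²+z²)^(3/2)].
R² + z² = (0.0488)² + (0.0485)² = 0.004734 m², and (R²+z²)^(3/2) = 3.26×10⁻⁴ m³.
B = (4π×10⁻⁷ × 0.873 × 0.002381) / (2 × 3.26×10⁻⁴) = 4.01×10⁻⁶ T.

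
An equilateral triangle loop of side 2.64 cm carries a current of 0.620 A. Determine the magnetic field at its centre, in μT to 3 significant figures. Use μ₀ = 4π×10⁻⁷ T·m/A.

Each side is a finite straight segment at perpendicular distance d = a/(2 tan(π/3)) = 0.007621 m from the centre, with end-angles ±π/3.
One side contributes B₁ = (μ₀I/4πd)·2 sin(π/3) = 1.41×10⁻⁵ T.
All 3 sides add in the same direction: B = 3 × 1.41×10⁻⁵ = 4.23×10⁻⁵ T.

B ≈ 42.3 μT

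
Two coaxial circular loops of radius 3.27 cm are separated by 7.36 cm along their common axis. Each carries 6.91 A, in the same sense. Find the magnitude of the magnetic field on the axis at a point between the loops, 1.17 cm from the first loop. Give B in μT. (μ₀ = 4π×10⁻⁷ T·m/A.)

Each loop contributes B = μ₀IR²/[2(R²+z²)^(3/2)] on the axis, with z measured from that loop.
Loop 1 (z = 0.0117 m): B₁ = 1.11×10⁻⁴ T. Loop 2 (z = 0.0619 m): B₂ = 1.35×10⁻⁵ T.
The fields add: B = B₁ + B₂ = 1.24×10⁻⁴ T.

B ≈ 124 μT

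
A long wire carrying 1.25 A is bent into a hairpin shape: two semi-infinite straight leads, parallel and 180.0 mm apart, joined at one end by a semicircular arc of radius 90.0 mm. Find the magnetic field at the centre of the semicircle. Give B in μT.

The semicircular arc contributes B_arc = μ₀I·π/(4πR) = μ₀I/(4R) = 4.36×10⁻⁶ T.
Each semi-infinite lead is at perpendicular distance R = 0.09 m from the centre, with the perpendicular foot at its near end, so it contributes μ₀I/(4πR); both point the same way, together 2.78×10⁻⁶ T.
Arc and leads all point the same direction: B = 4.36×10⁻⁶ + 2.78×10⁻⁶ = 7.14×10⁻⁶ T.

B ≈ 7.14 μT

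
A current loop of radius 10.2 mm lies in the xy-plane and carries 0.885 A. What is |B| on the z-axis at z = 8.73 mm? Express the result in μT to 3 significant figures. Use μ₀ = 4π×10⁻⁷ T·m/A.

On the axis of a circular loop, B = μ₀IR² / [2(R²+z²)^(3/2)].
R² + z² = (0.0102)² + (0.00873)² = 0.0001803 m², and (R²+z²)^(3/2) = 2.42×10⁻⁶ m³.
B = (4π×10⁻⁷ × 0.885 × 0.000104) / (2 × 2.42×10⁻⁶) = 2.39×10⁻⁵ T.

B ≈ 23.9 μT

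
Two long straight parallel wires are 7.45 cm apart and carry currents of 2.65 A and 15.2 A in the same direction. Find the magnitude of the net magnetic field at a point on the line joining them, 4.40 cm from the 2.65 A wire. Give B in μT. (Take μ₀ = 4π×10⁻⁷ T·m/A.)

Each long wire gives B = μ₀I/(2πd). Distances are d₁ = 0.044 m and d₂ = 0.0305 m.
B₁ = 1.20×10⁻⁵ T, B₂ = 9.97×10⁻⁵ T.
Between parallel currents the two contributions point in opposite directions, so they subtract. B = |B₁ − B₂| = |1.20×10⁻⁵ − 9.97×10⁻⁵| = 8.76×10⁻⁵ T.

B ≈ 87.6 μT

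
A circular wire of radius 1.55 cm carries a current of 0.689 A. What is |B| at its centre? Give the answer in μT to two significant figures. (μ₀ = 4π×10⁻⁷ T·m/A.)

At the centre of a circular loop the Biot–Savart law gives B = μ₀I/(2R).
B = (4π×10⁻⁷ × 0.689) / (2 × 0.0155) = 2.79×10⁻⁵ T.

B ≈ 28 μT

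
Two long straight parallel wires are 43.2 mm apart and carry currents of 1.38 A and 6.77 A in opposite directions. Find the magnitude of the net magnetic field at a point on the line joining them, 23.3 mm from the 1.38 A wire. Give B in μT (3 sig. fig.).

Each long wire gives B = μ₀I/(2πd). Distances are d₁ = 0.0233 m and d₂ = 0.0199 m.
B₁ = 1.18×10⁻⁵ T, B₂ = 6.80×10⁻⁵ T.
Between antiparallel currents both contributions point the same way, so they add. B = B₁ + B₂ = 1.18×10⁻⁵ + 6.80×10⁻⁵ = 7.99×10⁻⁵ T.

B ≈ 79.9 μT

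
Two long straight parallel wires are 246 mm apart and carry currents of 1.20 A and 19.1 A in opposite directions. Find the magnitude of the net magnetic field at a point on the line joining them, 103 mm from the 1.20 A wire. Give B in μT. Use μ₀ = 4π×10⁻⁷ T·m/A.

Each long wire gives B = μ₀I/(2πd). Distances are d₁ = 0.103 m and d₂ = 0.143 m.
B₁ = 2.33×10⁻⁶ T, B₂ = 2.67×10⁻⁵ T.
Between antiparallel currents both contributions point the same way, so they add. B = B₁ + B₂ = 2.33×10⁻⁶ + 2.67×10⁻⁵ = 2.90×10⁻⁵ T.

B ≈ 29.0 μT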